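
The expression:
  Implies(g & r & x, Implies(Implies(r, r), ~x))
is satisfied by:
  {g: False, x: False, r: False}
  {r: True, g: False, x: False}
  {x: True, g: False, r: False}
  {r: True, x: True, g: False}
  {g: True, r: False, x: False}
  {r: True, g: True, x: False}
  {x: True, g: True, r: False}


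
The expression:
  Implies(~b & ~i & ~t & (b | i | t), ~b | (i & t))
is always true.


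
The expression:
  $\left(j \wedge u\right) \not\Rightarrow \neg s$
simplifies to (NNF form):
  $j \wedge s \wedge u$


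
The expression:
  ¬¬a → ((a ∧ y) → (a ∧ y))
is always true.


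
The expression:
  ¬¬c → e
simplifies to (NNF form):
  e ∨ ¬c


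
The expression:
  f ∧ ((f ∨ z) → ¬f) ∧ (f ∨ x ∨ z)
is never true.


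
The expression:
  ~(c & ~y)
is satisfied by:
  {y: True, c: False}
  {c: False, y: False}
  {c: True, y: True}


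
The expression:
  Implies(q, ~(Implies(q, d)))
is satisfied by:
  {q: False, d: False}
  {d: True, q: False}
  {q: True, d: False}


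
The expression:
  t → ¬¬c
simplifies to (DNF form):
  c ∨ ¬t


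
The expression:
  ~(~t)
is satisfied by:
  {t: True}


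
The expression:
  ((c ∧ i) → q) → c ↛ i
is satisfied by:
  {c: True, q: False, i: False}
  {c: True, i: True, q: False}
  {c: True, q: True, i: False}


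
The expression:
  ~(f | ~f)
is never true.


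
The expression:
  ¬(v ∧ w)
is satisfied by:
  {w: False, v: False}
  {v: True, w: False}
  {w: True, v: False}


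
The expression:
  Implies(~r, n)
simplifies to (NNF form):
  n | r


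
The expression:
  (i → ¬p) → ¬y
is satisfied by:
  {i: True, p: True, y: False}
  {i: True, p: False, y: False}
  {p: True, i: False, y: False}
  {i: False, p: False, y: False}
  {i: True, y: True, p: True}


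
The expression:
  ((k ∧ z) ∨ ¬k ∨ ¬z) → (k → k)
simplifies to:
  True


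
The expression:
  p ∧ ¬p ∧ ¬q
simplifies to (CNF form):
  False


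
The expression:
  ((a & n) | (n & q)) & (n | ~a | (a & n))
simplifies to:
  n & (a | q)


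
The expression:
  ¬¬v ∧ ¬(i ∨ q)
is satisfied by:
  {v: True, q: False, i: False}


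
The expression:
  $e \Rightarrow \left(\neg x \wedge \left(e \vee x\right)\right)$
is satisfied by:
  {e: False, x: False}
  {x: True, e: False}
  {e: True, x: False}


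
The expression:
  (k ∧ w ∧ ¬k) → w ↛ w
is always true.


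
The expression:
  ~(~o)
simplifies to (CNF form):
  o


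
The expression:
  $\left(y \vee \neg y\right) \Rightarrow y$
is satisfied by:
  {y: True}


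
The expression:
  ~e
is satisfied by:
  {e: False}


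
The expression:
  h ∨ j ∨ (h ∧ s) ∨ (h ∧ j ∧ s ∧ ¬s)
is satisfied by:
  {h: True, j: True}
  {h: True, j: False}
  {j: True, h: False}


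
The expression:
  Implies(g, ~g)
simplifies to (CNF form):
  ~g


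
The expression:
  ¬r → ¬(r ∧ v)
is always true.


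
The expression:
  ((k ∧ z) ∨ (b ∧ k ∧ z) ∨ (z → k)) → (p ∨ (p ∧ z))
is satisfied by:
  {p: True, z: True, k: False}
  {p: True, z: False, k: False}
  {p: True, k: True, z: True}
  {p: True, k: True, z: False}
  {z: True, k: False, p: False}


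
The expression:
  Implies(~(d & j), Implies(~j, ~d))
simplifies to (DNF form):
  j | ~d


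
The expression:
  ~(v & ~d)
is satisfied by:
  {d: True, v: False}
  {v: False, d: False}
  {v: True, d: True}


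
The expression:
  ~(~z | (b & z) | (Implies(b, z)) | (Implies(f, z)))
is never true.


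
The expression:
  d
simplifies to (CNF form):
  d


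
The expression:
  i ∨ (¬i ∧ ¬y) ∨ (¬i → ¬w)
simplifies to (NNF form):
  i ∨ ¬w ∨ ¬y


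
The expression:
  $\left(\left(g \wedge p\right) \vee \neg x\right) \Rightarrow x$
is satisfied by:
  {x: True}


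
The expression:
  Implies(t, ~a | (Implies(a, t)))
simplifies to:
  True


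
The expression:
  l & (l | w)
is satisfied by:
  {l: True}


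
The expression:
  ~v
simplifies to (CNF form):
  ~v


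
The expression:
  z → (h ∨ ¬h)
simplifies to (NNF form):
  True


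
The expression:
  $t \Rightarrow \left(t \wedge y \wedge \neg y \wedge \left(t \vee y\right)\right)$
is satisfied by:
  {t: False}


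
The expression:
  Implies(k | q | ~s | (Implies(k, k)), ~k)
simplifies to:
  ~k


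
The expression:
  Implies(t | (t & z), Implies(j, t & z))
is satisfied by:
  {z: True, t: False, j: False}
  {t: False, j: False, z: False}
  {j: True, z: True, t: False}
  {j: True, t: False, z: False}
  {z: True, t: True, j: False}
  {t: True, z: False, j: False}
  {j: True, t: True, z: True}


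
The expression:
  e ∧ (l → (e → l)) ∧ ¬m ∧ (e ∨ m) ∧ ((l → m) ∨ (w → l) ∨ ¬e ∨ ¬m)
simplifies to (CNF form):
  e ∧ ¬m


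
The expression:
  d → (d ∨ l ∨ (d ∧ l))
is always true.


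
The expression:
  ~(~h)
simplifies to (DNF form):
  h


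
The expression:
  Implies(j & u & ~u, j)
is always true.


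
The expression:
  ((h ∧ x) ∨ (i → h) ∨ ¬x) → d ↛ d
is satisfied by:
  {i: True, x: True, h: False}


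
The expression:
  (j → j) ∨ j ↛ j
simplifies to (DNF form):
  True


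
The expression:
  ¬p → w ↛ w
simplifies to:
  p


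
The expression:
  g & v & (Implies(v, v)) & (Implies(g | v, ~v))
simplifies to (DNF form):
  False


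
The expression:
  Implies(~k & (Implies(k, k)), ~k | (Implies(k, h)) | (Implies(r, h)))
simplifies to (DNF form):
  True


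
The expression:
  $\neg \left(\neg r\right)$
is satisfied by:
  {r: True}


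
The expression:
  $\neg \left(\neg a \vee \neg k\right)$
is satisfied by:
  {a: True, k: True}


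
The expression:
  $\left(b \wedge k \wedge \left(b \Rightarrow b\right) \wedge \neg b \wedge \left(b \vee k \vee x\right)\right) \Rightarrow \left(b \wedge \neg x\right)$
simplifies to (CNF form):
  $\text{True}$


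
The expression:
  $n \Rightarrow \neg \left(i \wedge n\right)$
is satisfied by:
  {n: False, i: False}
  {i: True, n: False}
  {n: True, i: False}


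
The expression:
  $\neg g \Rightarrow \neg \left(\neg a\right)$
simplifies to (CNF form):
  $a \vee g$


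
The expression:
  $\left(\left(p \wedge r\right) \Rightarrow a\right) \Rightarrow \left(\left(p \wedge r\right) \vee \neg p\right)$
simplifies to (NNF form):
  $r \vee \neg p$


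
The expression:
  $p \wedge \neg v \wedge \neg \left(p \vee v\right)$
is never true.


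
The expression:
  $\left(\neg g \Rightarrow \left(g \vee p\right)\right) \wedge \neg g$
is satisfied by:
  {p: True, g: False}


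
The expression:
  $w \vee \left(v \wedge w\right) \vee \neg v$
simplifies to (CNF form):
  $w \vee \neg v$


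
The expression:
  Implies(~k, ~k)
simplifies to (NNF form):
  True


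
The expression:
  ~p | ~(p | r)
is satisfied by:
  {p: False}


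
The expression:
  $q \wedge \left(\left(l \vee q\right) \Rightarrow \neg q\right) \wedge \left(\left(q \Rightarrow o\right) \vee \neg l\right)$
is never true.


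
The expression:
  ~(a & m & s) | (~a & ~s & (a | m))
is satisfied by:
  {s: False, m: False, a: False}
  {a: True, s: False, m: False}
  {m: True, s: False, a: False}
  {a: True, m: True, s: False}
  {s: True, a: False, m: False}
  {a: True, s: True, m: False}
  {m: True, s: True, a: False}


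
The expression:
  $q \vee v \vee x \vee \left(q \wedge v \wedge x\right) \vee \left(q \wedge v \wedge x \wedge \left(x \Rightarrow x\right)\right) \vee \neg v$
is always true.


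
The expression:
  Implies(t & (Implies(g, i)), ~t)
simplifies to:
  ~t | (g & ~i)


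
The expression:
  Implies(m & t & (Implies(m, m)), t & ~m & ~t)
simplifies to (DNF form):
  ~m | ~t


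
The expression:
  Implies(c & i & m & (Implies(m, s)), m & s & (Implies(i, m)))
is always true.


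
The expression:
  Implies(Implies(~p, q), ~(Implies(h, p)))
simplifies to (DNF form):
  (h & ~p) | (~p & ~q)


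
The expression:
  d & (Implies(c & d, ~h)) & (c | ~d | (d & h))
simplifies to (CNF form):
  d & (c | h) & (~c | ~h)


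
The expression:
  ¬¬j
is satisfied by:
  {j: True}


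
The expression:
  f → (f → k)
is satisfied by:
  {k: True, f: False}
  {f: False, k: False}
  {f: True, k: True}


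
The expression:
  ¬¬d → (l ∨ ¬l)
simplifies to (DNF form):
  True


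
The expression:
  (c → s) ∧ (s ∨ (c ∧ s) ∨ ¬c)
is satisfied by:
  {s: True, c: False}
  {c: False, s: False}
  {c: True, s: True}


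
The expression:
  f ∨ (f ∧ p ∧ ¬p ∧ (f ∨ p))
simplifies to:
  f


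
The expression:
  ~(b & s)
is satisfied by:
  {s: False, b: False}
  {b: True, s: False}
  {s: True, b: False}


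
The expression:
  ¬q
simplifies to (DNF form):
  ¬q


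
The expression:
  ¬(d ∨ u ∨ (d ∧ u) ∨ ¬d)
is never true.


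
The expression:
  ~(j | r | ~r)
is never true.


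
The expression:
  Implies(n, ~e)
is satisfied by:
  {e: False, n: False}
  {n: True, e: False}
  {e: True, n: False}


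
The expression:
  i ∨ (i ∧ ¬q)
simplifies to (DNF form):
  i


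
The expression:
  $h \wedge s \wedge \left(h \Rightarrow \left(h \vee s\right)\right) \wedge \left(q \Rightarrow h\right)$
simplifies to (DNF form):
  $h \wedge s$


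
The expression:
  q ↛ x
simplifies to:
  q ∧ ¬x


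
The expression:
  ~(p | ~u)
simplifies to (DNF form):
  u & ~p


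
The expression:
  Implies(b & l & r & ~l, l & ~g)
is always true.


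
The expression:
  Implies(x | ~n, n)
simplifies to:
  n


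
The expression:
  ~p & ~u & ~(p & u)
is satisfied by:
  {u: False, p: False}


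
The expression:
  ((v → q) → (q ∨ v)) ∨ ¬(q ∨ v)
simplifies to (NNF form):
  True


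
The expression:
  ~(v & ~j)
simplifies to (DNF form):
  j | ~v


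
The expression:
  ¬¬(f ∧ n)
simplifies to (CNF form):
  f ∧ n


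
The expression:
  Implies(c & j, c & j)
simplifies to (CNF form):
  True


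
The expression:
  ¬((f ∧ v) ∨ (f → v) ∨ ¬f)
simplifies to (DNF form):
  f ∧ ¬v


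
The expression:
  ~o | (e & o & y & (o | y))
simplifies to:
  ~o | (e & y)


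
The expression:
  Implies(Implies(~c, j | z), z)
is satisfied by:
  {z: True, j: False, c: False}
  {z: True, c: True, j: False}
  {z: True, j: True, c: False}
  {z: True, c: True, j: True}
  {c: False, j: False, z: False}


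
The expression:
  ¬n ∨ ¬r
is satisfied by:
  {n: False, r: False}
  {r: True, n: False}
  {n: True, r: False}


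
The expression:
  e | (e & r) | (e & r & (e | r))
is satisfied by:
  {e: True}


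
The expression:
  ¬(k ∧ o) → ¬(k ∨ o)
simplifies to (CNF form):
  (k ∨ ¬k) ∧ (k ∨ ¬o) ∧ (o ∨ ¬k) ∧ (o ∨ ¬o)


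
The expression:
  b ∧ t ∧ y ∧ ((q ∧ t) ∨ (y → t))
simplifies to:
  b ∧ t ∧ y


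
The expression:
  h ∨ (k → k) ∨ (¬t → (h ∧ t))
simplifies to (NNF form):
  True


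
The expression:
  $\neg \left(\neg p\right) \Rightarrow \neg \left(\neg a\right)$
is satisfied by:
  {a: True, p: False}
  {p: False, a: False}
  {p: True, a: True}


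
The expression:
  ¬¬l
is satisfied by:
  {l: True}


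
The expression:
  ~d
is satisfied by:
  {d: False}


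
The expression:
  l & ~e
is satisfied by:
  {l: True, e: False}


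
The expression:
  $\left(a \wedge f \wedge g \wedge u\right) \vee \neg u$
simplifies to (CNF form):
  $\left(a \vee \neg u\right) \wedge \left(f \vee \neg u\right) \wedge \left(g \vee \neg u\right)$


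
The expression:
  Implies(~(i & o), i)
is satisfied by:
  {i: True}


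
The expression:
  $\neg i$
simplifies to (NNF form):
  $\neg i$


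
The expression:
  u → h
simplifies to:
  h ∨ ¬u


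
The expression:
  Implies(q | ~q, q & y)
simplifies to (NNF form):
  q & y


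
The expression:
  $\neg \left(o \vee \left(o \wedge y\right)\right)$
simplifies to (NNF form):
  $\neg o$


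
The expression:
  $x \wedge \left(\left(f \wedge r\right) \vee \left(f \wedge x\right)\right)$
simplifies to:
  $f \wedge x$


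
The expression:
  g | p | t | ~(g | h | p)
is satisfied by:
  {t: True, g: True, p: True, h: False}
  {t: True, g: True, h: False, p: False}
  {t: True, p: True, h: False, g: False}
  {t: True, h: False, p: False, g: False}
  {g: True, p: True, h: False, t: False}
  {g: True, h: False, p: False, t: False}
  {p: True, g: False, h: False, t: False}
  {g: False, h: False, p: False, t: False}
  {g: True, t: True, h: True, p: True}
  {g: True, t: True, h: True, p: False}
  {t: True, h: True, p: True, g: False}
  {t: True, h: True, g: False, p: False}
  {p: True, h: True, g: True, t: False}
  {h: True, g: True, t: False, p: False}
  {h: True, p: True, t: False, g: False}


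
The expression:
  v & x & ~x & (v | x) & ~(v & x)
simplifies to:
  False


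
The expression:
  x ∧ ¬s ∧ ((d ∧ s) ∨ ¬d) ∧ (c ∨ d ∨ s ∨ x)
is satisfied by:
  {x: True, d: False, s: False}


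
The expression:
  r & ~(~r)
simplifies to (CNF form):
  r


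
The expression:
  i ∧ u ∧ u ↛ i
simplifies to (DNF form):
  False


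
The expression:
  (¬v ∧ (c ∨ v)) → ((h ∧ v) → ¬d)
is always true.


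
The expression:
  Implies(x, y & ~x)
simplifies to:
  ~x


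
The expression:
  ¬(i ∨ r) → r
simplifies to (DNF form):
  i ∨ r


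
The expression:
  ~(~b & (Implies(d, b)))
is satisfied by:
  {b: True, d: True}
  {b: True, d: False}
  {d: True, b: False}


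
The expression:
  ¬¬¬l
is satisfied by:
  {l: False}


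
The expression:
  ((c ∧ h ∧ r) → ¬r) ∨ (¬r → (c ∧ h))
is always true.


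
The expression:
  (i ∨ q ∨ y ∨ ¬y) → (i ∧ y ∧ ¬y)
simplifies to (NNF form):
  False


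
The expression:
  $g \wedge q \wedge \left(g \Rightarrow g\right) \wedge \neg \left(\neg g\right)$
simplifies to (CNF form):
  $g \wedge q$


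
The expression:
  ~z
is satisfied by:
  {z: False}


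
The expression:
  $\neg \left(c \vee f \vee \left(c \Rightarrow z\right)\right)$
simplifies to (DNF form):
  $\text{False}$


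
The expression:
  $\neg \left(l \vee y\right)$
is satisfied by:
  {y: False, l: False}


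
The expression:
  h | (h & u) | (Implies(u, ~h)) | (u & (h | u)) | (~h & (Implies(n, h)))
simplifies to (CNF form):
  True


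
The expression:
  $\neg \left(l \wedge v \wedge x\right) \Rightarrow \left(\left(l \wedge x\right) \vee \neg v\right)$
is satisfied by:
  {x: True, l: True, v: False}
  {x: True, l: False, v: False}
  {l: True, x: False, v: False}
  {x: False, l: False, v: False}
  {x: True, v: True, l: True}


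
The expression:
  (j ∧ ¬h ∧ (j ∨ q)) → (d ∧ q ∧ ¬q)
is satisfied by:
  {h: True, j: False}
  {j: False, h: False}
  {j: True, h: True}


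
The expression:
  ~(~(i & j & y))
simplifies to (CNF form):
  i & j & y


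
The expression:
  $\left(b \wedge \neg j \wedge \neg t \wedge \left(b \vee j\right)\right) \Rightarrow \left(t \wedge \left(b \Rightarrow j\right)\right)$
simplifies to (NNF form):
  $j \vee t \vee \neg b$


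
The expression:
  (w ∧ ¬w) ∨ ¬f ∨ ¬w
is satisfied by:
  {w: False, f: False}
  {f: True, w: False}
  {w: True, f: False}


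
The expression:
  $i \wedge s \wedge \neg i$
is never true.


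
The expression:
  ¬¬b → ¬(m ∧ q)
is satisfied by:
  {m: False, q: False, b: False}
  {b: True, m: False, q: False}
  {q: True, m: False, b: False}
  {b: True, q: True, m: False}
  {m: True, b: False, q: False}
  {b: True, m: True, q: False}
  {q: True, m: True, b: False}


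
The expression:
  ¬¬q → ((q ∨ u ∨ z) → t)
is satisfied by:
  {t: True, q: False}
  {q: False, t: False}
  {q: True, t: True}


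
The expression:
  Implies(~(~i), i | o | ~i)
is always true.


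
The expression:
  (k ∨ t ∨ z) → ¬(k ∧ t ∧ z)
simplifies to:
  ¬k ∨ ¬t ∨ ¬z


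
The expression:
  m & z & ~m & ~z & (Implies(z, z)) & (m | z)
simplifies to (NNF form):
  False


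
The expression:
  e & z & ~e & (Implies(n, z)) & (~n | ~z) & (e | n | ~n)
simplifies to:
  False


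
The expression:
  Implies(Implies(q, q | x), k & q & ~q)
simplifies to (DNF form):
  False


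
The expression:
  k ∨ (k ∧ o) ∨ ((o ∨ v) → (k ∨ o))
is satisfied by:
  {k: True, o: True, v: False}
  {k: True, v: False, o: False}
  {o: True, v: False, k: False}
  {o: False, v: False, k: False}
  {k: True, o: True, v: True}
  {k: True, v: True, o: False}
  {o: True, v: True, k: False}


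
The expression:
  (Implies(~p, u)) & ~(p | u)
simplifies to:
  False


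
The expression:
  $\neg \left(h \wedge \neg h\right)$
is always true.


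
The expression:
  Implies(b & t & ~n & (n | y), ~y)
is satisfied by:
  {n: True, t: False, y: False, b: False}
  {n: False, t: False, y: False, b: False}
  {n: True, b: True, t: False, y: False}
  {b: True, n: False, t: False, y: False}
  {n: True, y: True, b: False, t: False}
  {y: True, b: False, t: False, n: False}
  {n: True, b: True, y: True, t: False}
  {b: True, y: True, n: False, t: False}
  {n: True, t: True, b: False, y: False}
  {t: True, b: False, y: False, n: False}
  {n: True, b: True, t: True, y: False}
  {b: True, t: True, n: False, y: False}
  {n: True, y: True, t: True, b: False}
  {y: True, t: True, b: False, n: False}
  {n: True, b: True, y: True, t: True}


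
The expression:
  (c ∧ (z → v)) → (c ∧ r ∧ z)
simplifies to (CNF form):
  (z ∨ ¬c) ∧ (r ∨ z ∨ ¬c) ∧ (r ∨ ¬c ∨ ¬v) ∧ (z ∨ ¬c ∨ ¬v)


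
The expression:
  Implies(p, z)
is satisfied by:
  {z: True, p: False}
  {p: False, z: False}
  {p: True, z: True}


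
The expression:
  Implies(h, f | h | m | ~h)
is always true.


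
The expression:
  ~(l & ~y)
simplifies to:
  y | ~l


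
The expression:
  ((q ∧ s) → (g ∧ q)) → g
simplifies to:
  g ∨ (q ∧ s)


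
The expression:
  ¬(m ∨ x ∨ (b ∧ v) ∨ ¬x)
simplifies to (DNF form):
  False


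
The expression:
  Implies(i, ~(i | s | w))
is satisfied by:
  {i: False}


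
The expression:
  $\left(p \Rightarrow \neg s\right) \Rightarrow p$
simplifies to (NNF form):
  $p$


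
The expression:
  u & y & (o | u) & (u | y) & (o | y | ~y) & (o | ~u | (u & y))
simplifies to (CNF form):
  u & y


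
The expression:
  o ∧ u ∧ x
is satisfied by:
  {u: True, x: True, o: True}


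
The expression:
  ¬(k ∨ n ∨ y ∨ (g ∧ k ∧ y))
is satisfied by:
  {n: False, y: False, k: False}


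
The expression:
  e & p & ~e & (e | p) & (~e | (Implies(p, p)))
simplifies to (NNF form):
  False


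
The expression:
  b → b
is always true.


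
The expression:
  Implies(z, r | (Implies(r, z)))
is always true.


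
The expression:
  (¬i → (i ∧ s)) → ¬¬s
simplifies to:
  s ∨ ¬i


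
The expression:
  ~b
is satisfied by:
  {b: False}


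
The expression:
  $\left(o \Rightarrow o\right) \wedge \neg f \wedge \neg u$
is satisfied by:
  {u: False, f: False}


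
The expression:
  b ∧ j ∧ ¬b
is never true.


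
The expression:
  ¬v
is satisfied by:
  {v: False}


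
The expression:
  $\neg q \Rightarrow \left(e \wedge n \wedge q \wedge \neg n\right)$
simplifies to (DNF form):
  $q$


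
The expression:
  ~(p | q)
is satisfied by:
  {q: False, p: False}


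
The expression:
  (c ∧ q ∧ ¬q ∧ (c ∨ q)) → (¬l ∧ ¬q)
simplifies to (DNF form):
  True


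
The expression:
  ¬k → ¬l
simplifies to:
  k ∨ ¬l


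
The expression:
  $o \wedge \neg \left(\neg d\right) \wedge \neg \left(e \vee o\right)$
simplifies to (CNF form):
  $\text{False}$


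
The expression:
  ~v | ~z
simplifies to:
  ~v | ~z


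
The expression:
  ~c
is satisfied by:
  {c: False}


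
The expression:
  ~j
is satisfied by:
  {j: False}


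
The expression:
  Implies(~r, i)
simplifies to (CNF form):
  i | r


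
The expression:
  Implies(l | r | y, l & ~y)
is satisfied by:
  {l: True, y: False, r: False}
  {y: False, r: False, l: False}
  {r: True, l: True, y: False}


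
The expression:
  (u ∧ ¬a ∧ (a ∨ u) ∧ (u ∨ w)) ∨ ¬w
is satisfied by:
  {u: True, w: False, a: False}
  {u: False, w: False, a: False}
  {a: True, u: True, w: False}
  {a: True, u: False, w: False}
  {w: True, u: True, a: False}


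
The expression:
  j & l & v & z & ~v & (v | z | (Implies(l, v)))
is never true.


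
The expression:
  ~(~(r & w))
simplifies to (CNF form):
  r & w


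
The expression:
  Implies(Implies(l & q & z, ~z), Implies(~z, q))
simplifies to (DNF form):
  q | z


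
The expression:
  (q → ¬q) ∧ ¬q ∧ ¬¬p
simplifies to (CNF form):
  p ∧ ¬q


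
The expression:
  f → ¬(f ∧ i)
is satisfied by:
  {i: False, f: False}
  {f: True, i: False}
  {i: True, f: False}


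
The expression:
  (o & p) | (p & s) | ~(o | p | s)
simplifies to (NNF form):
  (o & p) | (p & s) | (~o & ~p & ~s)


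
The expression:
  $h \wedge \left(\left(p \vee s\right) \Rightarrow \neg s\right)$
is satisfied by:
  {h: True, s: False}


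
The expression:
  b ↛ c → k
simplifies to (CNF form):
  c ∨ k ∨ ¬b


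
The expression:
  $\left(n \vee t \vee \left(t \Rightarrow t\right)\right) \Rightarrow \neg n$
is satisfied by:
  {n: False}


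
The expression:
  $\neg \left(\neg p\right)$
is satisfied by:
  {p: True}


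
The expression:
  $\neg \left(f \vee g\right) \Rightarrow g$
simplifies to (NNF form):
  $f \vee g$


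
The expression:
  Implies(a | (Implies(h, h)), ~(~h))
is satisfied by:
  {h: True}


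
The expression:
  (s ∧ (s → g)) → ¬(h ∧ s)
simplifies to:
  ¬g ∨ ¬h ∨ ¬s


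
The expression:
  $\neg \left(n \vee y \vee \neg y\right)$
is never true.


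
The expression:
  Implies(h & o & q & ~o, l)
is always true.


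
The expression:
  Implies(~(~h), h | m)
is always true.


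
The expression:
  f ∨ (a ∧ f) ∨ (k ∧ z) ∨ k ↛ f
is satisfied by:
  {k: True, f: True}
  {k: True, f: False}
  {f: True, k: False}


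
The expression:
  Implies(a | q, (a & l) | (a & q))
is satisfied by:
  {l: True, q: False, a: False}
  {q: False, a: False, l: False}
  {a: True, l: True, q: False}
  {a: True, q: True, l: True}
  {a: True, q: True, l: False}


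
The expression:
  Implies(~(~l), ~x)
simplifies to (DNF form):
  ~l | ~x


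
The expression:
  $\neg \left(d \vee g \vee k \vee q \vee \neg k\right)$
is never true.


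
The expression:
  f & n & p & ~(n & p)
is never true.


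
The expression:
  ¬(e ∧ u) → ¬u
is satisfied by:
  {e: True, u: False}
  {u: False, e: False}
  {u: True, e: True}


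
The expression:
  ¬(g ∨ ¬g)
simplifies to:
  False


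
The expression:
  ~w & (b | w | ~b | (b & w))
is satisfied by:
  {w: False}


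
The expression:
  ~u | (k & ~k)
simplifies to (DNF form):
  ~u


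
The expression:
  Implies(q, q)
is always true.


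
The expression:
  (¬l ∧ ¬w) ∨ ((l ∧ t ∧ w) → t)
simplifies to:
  True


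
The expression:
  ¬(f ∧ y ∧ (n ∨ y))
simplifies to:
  ¬f ∨ ¬y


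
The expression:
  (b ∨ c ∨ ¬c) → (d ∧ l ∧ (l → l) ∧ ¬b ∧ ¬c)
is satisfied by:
  {d: True, l: True, b: False, c: False}


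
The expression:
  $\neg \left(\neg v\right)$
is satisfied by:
  {v: True}


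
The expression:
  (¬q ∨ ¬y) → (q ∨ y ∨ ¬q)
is always true.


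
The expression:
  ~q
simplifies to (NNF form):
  ~q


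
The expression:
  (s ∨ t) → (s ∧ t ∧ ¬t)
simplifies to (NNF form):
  ¬s ∧ ¬t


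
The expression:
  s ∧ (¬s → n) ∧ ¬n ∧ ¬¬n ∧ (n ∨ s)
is never true.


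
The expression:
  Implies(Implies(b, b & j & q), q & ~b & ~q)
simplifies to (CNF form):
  b & (~j | ~q)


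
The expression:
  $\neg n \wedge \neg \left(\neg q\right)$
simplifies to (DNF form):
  $q \wedge \neg n$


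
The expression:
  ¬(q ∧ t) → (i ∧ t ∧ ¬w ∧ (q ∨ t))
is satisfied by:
  {t: True, i: True, q: True, w: False}
  {t: True, q: True, w: False, i: False}
  {t: True, i: True, q: True, w: True}
  {t: True, q: True, w: True, i: False}
  {t: True, i: True, w: False, q: False}


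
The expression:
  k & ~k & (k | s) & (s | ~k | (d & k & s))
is never true.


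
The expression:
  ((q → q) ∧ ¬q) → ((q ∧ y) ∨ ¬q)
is always true.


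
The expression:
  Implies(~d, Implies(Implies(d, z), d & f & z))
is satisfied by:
  {d: True}


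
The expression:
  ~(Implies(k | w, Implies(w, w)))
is never true.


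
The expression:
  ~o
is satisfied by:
  {o: False}


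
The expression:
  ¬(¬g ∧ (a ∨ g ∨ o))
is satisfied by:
  {g: True, a: False, o: False}
  {o: True, g: True, a: False}
  {g: True, a: True, o: False}
  {o: True, g: True, a: True}
  {o: False, a: False, g: False}


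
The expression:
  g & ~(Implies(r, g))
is never true.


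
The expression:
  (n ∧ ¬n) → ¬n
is always true.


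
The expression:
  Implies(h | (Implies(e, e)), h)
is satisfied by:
  {h: True}


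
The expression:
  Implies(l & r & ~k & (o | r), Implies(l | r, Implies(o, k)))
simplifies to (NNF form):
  k | ~l | ~o | ~r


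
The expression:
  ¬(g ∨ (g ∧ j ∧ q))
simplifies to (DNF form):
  ¬g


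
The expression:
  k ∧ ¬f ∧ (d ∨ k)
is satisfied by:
  {k: True, f: False}


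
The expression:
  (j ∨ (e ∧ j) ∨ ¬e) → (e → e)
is always true.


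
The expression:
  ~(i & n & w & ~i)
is always true.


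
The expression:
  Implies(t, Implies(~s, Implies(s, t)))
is always true.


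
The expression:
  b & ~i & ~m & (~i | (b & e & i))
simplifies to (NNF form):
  b & ~i & ~m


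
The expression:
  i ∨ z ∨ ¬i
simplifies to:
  True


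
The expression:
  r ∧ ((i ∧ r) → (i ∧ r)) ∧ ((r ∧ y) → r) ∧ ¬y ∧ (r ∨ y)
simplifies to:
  r ∧ ¬y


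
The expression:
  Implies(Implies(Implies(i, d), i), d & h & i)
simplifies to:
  ~i | (d & h)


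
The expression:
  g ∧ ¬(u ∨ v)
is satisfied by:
  {g: True, u: False, v: False}


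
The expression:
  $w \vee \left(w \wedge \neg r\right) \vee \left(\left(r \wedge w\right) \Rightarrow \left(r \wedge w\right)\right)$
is always true.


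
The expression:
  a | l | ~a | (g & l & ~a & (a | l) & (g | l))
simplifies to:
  True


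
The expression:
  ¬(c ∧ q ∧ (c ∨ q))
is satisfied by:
  {c: False, q: False}
  {q: True, c: False}
  {c: True, q: False}


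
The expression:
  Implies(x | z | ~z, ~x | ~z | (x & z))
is always true.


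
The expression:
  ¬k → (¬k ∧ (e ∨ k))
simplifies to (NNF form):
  e ∨ k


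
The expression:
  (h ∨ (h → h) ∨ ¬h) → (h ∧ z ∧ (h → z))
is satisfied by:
  {h: True, z: True}


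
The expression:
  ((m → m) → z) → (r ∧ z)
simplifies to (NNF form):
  r ∨ ¬z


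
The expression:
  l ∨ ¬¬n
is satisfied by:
  {n: True, l: True}
  {n: True, l: False}
  {l: True, n: False}


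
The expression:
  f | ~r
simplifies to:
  f | ~r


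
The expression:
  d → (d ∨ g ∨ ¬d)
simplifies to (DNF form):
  True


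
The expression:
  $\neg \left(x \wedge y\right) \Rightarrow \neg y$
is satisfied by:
  {x: True, y: False}
  {y: False, x: False}
  {y: True, x: True}


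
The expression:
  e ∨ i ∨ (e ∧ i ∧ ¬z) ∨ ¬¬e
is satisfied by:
  {i: True, e: True}
  {i: True, e: False}
  {e: True, i: False}


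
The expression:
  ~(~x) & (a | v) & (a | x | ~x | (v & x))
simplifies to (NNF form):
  x & (a | v)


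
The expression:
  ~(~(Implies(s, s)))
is always true.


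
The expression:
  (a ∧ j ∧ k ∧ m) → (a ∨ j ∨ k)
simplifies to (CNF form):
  True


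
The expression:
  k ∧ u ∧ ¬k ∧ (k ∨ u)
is never true.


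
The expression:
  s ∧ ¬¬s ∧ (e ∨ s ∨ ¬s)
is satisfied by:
  {s: True}


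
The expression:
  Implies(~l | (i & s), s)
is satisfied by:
  {l: True, s: True}
  {l: True, s: False}
  {s: True, l: False}


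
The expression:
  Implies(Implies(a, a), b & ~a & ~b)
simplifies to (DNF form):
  False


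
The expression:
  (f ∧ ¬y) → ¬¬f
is always true.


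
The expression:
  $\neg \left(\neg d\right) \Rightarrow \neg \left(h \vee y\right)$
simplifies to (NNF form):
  $\left(\neg h \wedge \neg y\right) \vee \neg d$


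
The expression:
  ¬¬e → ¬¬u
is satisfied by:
  {u: True, e: False}
  {e: False, u: False}
  {e: True, u: True}


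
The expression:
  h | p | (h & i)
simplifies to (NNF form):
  h | p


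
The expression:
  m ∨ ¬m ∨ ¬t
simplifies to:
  True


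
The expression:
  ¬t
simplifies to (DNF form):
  ¬t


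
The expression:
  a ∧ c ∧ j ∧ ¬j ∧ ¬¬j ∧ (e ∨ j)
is never true.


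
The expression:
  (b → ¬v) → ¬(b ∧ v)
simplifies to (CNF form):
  True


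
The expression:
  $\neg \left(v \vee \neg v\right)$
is never true.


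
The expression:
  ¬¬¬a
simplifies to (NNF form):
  ¬a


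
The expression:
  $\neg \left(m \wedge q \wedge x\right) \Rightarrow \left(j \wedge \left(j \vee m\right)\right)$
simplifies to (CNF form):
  $\left(j \vee m\right) \wedge \left(j \vee q\right) \wedge \left(j \vee x\right)$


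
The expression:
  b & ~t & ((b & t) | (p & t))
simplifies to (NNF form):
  False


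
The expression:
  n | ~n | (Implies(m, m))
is always true.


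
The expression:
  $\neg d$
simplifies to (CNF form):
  $\neg d$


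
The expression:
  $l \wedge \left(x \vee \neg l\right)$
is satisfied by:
  {x: True, l: True}


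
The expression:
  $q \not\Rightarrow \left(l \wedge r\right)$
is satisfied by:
  {q: True, l: False, r: False}
  {r: True, q: True, l: False}
  {l: True, q: True, r: False}


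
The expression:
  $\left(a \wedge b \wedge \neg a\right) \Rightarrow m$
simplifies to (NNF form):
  $\text{True}$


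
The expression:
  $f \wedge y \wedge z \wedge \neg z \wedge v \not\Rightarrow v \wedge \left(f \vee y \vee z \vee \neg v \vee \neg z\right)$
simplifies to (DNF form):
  $\text{False}$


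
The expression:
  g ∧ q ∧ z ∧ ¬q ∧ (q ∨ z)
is never true.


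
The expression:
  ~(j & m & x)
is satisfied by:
  {m: False, x: False, j: False}
  {j: True, m: False, x: False}
  {x: True, m: False, j: False}
  {j: True, x: True, m: False}
  {m: True, j: False, x: False}
  {j: True, m: True, x: False}
  {x: True, m: True, j: False}


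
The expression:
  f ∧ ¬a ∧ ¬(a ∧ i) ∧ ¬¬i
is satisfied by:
  {i: True, f: True, a: False}


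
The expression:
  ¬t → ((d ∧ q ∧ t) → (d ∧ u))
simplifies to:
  True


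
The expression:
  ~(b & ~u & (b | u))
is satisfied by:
  {u: True, b: False}
  {b: False, u: False}
  {b: True, u: True}


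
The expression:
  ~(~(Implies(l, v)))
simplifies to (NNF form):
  v | ~l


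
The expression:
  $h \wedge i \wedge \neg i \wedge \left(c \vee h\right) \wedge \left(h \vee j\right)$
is never true.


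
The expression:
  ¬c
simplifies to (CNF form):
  ¬c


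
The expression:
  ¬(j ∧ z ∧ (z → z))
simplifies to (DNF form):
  ¬j ∨ ¬z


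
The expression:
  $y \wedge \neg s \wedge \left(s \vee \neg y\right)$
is never true.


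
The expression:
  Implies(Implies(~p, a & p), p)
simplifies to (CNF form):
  True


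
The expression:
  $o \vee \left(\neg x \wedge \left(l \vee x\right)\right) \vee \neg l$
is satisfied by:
  {o: True, l: False, x: False}
  {l: False, x: False, o: False}
  {x: True, o: True, l: False}
  {x: True, l: False, o: False}
  {o: True, l: True, x: False}
  {l: True, o: False, x: False}
  {x: True, l: True, o: True}


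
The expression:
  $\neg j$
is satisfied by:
  {j: False}


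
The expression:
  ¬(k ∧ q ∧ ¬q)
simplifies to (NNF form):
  True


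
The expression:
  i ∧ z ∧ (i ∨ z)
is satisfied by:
  {z: True, i: True}


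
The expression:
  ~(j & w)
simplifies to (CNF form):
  ~j | ~w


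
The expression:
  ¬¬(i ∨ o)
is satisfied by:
  {i: True, o: True}
  {i: True, o: False}
  {o: True, i: False}


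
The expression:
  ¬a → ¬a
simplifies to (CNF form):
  True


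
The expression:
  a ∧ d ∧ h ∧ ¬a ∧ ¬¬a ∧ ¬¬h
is never true.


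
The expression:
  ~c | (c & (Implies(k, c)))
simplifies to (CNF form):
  True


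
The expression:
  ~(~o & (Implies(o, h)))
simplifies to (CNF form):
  o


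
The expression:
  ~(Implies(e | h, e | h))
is never true.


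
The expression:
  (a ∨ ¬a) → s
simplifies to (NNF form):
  s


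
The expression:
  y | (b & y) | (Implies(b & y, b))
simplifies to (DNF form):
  True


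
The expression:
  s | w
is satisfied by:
  {s: True, w: True}
  {s: True, w: False}
  {w: True, s: False}


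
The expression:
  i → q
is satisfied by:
  {q: True, i: False}
  {i: False, q: False}
  {i: True, q: True}


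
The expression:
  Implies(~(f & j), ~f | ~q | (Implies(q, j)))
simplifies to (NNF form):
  j | ~f | ~q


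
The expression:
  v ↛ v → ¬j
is always true.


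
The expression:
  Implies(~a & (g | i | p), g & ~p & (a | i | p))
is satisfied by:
  {a: True, g: False, p: False, i: False}
  {a: True, i: True, g: False, p: False}
  {a: True, g: True, p: False, i: False}
  {a: True, i: True, g: True, p: False}
  {a: True, p: True, g: False, i: False}
  {a: True, p: True, i: True, g: False}
  {a: True, p: True, g: True, i: False}
  {a: True, i: True, p: True, g: True}
  {i: False, g: False, p: False, a: False}
  {i: True, g: True, p: False, a: False}


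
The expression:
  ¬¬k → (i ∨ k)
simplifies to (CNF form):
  True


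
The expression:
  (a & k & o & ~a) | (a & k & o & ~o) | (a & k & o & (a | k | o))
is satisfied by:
  {a: True, o: True, k: True}


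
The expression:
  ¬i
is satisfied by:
  {i: False}


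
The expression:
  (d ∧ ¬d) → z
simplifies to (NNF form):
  True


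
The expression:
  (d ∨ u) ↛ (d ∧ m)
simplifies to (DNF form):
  (d ∧ ¬m) ∨ (u ∧ ¬d)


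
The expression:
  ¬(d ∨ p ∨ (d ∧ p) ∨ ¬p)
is never true.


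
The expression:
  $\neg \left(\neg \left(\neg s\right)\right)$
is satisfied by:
  {s: False}


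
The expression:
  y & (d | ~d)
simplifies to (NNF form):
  y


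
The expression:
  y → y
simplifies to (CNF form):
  True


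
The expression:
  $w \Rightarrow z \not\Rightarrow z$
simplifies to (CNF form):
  $\neg w$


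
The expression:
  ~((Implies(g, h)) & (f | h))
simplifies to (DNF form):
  (g & ~h) | (~f & ~h)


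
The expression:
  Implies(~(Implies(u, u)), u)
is always true.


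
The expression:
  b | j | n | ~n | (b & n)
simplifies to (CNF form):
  True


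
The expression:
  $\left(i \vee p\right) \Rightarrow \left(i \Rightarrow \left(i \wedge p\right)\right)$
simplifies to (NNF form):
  $p \vee \neg i$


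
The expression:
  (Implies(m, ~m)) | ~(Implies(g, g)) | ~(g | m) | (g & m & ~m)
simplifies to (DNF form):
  ~m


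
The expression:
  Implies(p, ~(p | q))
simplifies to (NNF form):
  ~p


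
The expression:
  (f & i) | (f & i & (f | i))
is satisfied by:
  {i: True, f: True}


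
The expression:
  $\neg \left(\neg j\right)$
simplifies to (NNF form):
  $j$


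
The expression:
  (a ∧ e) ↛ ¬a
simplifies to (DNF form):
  a ∧ e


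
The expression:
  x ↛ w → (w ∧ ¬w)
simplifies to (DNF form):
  w ∨ ¬x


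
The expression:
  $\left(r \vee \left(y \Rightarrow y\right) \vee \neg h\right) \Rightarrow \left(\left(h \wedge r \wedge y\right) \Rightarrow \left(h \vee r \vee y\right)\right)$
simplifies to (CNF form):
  $\text{True}$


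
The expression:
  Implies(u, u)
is always true.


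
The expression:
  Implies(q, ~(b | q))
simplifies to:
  ~q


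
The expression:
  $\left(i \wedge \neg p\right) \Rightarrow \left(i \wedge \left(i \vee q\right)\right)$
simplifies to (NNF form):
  $\text{True}$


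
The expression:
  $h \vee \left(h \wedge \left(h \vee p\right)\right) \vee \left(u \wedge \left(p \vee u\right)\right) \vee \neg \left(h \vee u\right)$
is always true.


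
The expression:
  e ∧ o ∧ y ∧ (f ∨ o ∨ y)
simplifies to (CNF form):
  e ∧ o ∧ y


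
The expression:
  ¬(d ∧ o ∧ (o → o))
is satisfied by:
  {o: False, d: False}
  {d: True, o: False}
  {o: True, d: False}


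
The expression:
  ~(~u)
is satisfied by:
  {u: True}


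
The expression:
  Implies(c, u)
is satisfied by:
  {u: True, c: False}
  {c: False, u: False}
  {c: True, u: True}


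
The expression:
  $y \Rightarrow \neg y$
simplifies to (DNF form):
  $\neg y$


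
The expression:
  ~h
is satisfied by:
  {h: False}


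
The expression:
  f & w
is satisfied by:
  {w: True, f: True}


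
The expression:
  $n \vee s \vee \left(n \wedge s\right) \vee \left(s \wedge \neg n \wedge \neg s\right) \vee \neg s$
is always true.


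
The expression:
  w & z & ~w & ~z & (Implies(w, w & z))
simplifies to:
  False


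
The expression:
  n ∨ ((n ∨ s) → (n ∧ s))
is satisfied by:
  {n: True, s: False}
  {s: False, n: False}
  {s: True, n: True}


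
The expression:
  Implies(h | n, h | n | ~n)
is always true.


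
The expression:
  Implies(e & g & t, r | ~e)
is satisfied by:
  {r: True, g: False, e: False, t: False}
  {r: False, g: False, e: False, t: False}
  {r: True, t: True, g: False, e: False}
  {t: True, r: False, g: False, e: False}
  {r: True, e: True, t: False, g: False}
  {e: True, t: False, g: False, r: False}
  {r: True, t: True, e: True, g: False}
  {t: True, e: True, r: False, g: False}
  {r: True, g: True, t: False, e: False}
  {g: True, t: False, e: False, r: False}
  {r: True, t: True, g: True, e: False}
  {t: True, g: True, r: False, e: False}
  {r: True, e: True, g: True, t: False}
  {e: True, g: True, t: False, r: False}
  {r: True, t: True, e: True, g: True}


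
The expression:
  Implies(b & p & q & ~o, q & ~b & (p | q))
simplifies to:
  o | ~b | ~p | ~q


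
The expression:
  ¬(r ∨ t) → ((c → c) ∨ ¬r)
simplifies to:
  True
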